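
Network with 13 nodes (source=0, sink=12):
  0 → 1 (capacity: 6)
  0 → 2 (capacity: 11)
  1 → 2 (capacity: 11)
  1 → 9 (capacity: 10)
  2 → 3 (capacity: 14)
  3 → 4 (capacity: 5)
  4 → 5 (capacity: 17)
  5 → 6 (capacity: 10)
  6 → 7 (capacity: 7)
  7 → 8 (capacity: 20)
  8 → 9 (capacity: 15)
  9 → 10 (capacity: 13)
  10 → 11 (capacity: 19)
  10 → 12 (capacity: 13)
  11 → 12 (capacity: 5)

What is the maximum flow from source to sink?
Maximum flow = 11

Max flow: 11

Flow assignment:
  0 → 1: 6/6
  0 → 2: 5/11
  1 → 9: 6/10
  2 → 3: 5/14
  3 → 4: 5/5
  4 → 5: 5/17
  5 → 6: 5/10
  6 → 7: 5/7
  7 → 8: 5/20
  8 → 9: 5/15
  9 → 10: 11/13
  10 → 12: 11/13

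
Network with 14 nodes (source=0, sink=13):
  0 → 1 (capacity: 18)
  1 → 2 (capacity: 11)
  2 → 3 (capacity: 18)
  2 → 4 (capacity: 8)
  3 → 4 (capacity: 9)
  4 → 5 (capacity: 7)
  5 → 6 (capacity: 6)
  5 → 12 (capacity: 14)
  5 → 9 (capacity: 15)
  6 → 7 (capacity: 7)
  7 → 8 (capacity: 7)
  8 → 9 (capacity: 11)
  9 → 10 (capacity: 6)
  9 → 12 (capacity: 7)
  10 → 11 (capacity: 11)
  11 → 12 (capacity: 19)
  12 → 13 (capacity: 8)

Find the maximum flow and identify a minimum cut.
Max flow = 7, Min cut edges: (4,5)

Maximum flow: 7
Minimum cut: (4,5)
Partition: S = [0, 1, 2, 3, 4], T = [5, 6, 7, 8, 9, 10, 11, 12, 13]

Max-flow min-cut theorem verified: both equal 7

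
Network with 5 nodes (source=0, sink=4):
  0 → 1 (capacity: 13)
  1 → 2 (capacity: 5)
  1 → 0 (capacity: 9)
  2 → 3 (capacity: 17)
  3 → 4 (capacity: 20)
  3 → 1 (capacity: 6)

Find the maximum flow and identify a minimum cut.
Max flow = 5, Min cut edges: (1,2)

Maximum flow: 5
Minimum cut: (1,2)
Partition: S = [0, 1], T = [2, 3, 4]

Max-flow min-cut theorem verified: both equal 5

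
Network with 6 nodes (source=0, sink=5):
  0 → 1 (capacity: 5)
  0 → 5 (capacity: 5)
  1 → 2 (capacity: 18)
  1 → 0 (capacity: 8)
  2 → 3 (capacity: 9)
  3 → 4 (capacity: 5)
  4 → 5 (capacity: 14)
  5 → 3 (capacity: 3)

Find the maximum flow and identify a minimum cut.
Max flow = 10, Min cut edges: (0,5), (3,4)

Maximum flow: 10
Minimum cut: (0,5), (3,4)
Partition: S = [0, 1, 2, 3], T = [4, 5]

Max-flow min-cut theorem verified: both equal 10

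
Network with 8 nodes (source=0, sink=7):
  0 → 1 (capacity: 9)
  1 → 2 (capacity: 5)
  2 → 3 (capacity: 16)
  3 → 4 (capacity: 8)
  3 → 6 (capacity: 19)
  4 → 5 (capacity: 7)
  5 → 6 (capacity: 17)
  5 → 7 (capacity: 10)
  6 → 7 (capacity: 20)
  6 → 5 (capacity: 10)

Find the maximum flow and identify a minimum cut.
Max flow = 5, Min cut edges: (1,2)

Maximum flow: 5
Minimum cut: (1,2)
Partition: S = [0, 1], T = [2, 3, 4, 5, 6, 7]

Max-flow min-cut theorem verified: both equal 5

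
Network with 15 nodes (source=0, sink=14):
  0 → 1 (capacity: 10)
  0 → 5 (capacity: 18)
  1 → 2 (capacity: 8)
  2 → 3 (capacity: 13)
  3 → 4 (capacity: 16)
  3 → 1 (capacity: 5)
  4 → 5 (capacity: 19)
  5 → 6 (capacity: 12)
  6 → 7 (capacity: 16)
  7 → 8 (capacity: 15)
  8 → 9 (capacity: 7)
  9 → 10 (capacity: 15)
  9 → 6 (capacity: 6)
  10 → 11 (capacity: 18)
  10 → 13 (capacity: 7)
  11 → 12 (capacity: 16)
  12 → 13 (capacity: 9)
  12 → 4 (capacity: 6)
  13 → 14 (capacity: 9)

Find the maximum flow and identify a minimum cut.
Max flow = 7, Min cut edges: (8,9)

Maximum flow: 7
Minimum cut: (8,9)
Partition: S = [0, 1, 2, 3, 4, 5, 6, 7, 8], T = [9, 10, 11, 12, 13, 14]

Max-flow min-cut theorem verified: both equal 7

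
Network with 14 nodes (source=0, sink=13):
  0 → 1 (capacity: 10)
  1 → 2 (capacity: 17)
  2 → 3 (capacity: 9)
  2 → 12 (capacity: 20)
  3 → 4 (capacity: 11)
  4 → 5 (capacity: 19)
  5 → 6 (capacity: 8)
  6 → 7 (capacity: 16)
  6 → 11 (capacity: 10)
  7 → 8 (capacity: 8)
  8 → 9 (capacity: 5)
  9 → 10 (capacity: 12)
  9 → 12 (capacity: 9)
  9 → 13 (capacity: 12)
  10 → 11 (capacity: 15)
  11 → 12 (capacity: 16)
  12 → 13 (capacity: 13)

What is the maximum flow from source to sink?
Maximum flow = 10

Max flow: 10

Flow assignment:
  0 → 1: 10/10
  1 → 2: 10/17
  2 → 12: 10/20
  12 → 13: 10/13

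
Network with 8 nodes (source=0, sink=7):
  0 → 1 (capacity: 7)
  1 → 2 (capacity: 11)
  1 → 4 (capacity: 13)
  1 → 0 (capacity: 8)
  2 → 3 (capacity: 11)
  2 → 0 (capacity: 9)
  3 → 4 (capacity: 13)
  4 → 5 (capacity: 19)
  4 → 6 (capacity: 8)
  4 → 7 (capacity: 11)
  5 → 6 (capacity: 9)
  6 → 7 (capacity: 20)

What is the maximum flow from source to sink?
Maximum flow = 7

Max flow: 7

Flow assignment:
  0 → 1: 7/7
  1 → 4: 7/13
  4 → 7: 7/11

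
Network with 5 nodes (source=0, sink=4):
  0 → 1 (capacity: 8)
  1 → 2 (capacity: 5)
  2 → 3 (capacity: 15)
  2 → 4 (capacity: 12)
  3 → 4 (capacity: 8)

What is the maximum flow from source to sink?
Maximum flow = 5

Max flow: 5

Flow assignment:
  0 → 1: 5/8
  1 → 2: 5/5
  2 → 4: 5/12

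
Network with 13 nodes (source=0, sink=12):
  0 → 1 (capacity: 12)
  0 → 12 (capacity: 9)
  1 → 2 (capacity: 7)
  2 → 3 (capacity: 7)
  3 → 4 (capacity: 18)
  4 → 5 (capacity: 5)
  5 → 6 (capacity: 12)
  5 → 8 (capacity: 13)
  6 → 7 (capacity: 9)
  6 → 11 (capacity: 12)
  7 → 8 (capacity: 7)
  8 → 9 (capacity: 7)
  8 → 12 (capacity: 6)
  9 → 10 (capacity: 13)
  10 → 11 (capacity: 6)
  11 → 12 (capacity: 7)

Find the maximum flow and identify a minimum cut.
Max flow = 14, Min cut edges: (0,12), (4,5)

Maximum flow: 14
Minimum cut: (0,12), (4,5)
Partition: S = [0, 1, 2, 3, 4], T = [5, 6, 7, 8, 9, 10, 11, 12]

Max-flow min-cut theorem verified: both equal 14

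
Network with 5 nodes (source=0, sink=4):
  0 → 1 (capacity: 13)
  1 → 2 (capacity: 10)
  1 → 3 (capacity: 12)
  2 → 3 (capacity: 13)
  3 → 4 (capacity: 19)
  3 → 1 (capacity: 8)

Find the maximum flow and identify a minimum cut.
Max flow = 13, Min cut edges: (0,1)

Maximum flow: 13
Minimum cut: (0,1)
Partition: S = [0], T = [1, 2, 3, 4]

Max-flow min-cut theorem verified: both equal 13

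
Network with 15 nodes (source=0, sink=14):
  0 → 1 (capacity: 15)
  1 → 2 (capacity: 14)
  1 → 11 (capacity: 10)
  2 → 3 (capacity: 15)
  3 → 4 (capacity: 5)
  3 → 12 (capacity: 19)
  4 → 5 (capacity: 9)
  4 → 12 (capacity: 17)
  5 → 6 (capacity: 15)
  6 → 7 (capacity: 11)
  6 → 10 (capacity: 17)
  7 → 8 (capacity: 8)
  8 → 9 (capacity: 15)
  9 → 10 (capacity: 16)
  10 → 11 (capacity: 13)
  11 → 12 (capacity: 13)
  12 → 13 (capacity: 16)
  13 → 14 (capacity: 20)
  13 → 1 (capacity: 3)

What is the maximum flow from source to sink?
Maximum flow = 15

Max flow: 15

Flow assignment:
  0 → 1: 15/15
  1 → 2: 5/14
  1 → 11: 10/10
  2 → 3: 5/15
  3 → 12: 5/19
  11 → 12: 10/13
  12 → 13: 15/16
  13 → 14: 15/20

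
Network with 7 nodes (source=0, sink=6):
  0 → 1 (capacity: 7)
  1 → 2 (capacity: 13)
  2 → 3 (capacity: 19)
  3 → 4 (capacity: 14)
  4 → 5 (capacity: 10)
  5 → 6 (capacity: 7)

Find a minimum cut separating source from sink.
Min cut value = 7, edges: (5,6)

Min cut value: 7
Partition: S = [0, 1, 2, 3, 4, 5], T = [6]
Cut edges: (5,6)

By max-flow min-cut theorem, max flow = min cut = 7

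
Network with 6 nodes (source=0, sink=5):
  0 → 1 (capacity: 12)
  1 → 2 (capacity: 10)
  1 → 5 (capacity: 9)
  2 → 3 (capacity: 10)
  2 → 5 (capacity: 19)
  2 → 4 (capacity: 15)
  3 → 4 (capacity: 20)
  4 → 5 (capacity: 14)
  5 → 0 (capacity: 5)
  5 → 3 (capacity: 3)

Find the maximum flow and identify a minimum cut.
Max flow = 12, Min cut edges: (0,1)

Maximum flow: 12
Minimum cut: (0,1)
Partition: S = [0], T = [1, 2, 3, 4, 5]

Max-flow min-cut theorem verified: both equal 12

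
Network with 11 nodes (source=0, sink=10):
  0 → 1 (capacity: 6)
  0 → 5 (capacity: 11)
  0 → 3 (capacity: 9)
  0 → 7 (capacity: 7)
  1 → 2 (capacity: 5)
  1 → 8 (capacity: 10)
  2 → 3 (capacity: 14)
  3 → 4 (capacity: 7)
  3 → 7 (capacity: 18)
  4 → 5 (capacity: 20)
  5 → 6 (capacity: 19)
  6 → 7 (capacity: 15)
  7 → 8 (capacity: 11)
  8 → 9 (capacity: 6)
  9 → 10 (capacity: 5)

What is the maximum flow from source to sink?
Maximum flow = 5

Max flow: 5

Flow assignment:
  0 → 3: 4/9
  0 → 7: 1/7
  3 → 7: 4/18
  7 → 8: 5/11
  8 → 9: 5/6
  9 → 10: 5/5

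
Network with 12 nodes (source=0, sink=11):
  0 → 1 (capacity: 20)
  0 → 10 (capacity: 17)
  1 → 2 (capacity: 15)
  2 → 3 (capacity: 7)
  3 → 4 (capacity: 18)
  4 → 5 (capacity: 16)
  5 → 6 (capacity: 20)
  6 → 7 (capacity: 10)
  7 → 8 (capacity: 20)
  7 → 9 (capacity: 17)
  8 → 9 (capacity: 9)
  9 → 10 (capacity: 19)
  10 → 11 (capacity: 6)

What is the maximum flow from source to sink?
Maximum flow = 6

Max flow: 6

Flow assignment:
  0 → 1: 6/20
  1 → 2: 6/15
  2 → 3: 6/7
  3 → 4: 6/18
  4 → 5: 6/16
  5 → 6: 6/20
  6 → 7: 6/10
  7 → 9: 6/17
  9 → 10: 6/19
  10 → 11: 6/6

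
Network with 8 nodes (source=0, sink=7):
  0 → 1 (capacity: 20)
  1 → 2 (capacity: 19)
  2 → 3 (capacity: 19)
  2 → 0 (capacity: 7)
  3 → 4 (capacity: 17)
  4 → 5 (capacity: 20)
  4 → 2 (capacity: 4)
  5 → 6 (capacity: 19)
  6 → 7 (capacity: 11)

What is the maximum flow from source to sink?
Maximum flow = 11

Max flow: 11

Flow assignment:
  0 → 1: 18/20
  1 → 2: 18/19
  2 → 3: 15/19
  2 → 0: 7/7
  3 → 4: 15/17
  4 → 5: 11/20
  4 → 2: 4/4
  5 → 6: 11/19
  6 → 7: 11/11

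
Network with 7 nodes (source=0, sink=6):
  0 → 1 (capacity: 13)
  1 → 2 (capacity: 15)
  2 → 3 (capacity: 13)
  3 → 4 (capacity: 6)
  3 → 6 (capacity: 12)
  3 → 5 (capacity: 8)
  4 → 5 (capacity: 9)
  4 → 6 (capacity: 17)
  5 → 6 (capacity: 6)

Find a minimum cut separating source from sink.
Min cut value = 13, edges: (2,3)

Min cut value: 13
Partition: S = [0, 1, 2], T = [3, 4, 5, 6]
Cut edges: (2,3)

By max-flow min-cut theorem, max flow = min cut = 13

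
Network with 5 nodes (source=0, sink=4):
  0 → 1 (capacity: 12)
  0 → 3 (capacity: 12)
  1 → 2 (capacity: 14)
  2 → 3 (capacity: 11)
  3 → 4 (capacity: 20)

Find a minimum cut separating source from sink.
Min cut value = 20, edges: (3,4)

Min cut value: 20
Partition: S = [0, 1, 2, 3], T = [4]
Cut edges: (3,4)

By max-flow min-cut theorem, max flow = min cut = 20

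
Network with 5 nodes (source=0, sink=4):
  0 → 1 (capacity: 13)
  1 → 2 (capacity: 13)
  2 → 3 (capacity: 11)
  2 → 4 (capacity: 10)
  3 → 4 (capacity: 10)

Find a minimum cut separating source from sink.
Min cut value = 13, edges: (1,2)

Min cut value: 13
Partition: S = [0, 1], T = [2, 3, 4]
Cut edges: (1,2)

By max-flow min-cut theorem, max flow = min cut = 13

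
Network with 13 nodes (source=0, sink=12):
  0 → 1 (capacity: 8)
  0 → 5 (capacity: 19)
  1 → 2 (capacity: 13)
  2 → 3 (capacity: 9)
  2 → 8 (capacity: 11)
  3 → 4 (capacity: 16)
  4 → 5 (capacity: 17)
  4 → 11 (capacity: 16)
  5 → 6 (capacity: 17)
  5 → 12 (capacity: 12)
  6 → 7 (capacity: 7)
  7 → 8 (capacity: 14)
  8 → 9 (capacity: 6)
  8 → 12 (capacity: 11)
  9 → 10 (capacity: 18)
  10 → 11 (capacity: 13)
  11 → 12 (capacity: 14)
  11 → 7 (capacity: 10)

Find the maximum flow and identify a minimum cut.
Max flow = 27, Min cut edges: (0,1), (5,12), (6,7)

Maximum flow: 27
Minimum cut: (0,1), (5,12), (6,7)
Partition: S = [0, 5, 6], T = [1, 2, 3, 4, 7, 8, 9, 10, 11, 12]

Max-flow min-cut theorem verified: both equal 27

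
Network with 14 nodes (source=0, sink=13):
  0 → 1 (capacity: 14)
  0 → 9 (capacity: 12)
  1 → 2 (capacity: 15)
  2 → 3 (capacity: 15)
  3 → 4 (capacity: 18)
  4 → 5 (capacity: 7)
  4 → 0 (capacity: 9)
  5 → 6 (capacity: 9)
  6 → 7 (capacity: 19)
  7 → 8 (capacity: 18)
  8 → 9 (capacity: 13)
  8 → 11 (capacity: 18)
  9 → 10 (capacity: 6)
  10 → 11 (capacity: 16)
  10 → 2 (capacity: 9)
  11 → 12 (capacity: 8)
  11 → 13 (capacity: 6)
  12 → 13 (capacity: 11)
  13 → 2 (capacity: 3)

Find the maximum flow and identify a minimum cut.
Max flow = 13, Min cut edges: (4,5), (9,10)

Maximum flow: 13
Minimum cut: (4,5), (9,10)
Partition: S = [0, 1, 2, 3, 4, 9], T = [5, 6, 7, 8, 10, 11, 12, 13]

Max-flow min-cut theorem verified: both equal 13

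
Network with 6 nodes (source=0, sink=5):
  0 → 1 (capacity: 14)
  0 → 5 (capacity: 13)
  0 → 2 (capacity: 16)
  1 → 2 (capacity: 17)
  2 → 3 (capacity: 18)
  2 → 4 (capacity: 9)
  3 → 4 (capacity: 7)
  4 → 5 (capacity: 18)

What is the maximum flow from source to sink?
Maximum flow = 29

Max flow: 29

Flow assignment:
  0 → 1: 11/14
  0 → 5: 13/13
  0 → 2: 5/16
  1 → 2: 11/17
  2 → 3: 7/18
  2 → 4: 9/9
  3 → 4: 7/7
  4 → 5: 16/18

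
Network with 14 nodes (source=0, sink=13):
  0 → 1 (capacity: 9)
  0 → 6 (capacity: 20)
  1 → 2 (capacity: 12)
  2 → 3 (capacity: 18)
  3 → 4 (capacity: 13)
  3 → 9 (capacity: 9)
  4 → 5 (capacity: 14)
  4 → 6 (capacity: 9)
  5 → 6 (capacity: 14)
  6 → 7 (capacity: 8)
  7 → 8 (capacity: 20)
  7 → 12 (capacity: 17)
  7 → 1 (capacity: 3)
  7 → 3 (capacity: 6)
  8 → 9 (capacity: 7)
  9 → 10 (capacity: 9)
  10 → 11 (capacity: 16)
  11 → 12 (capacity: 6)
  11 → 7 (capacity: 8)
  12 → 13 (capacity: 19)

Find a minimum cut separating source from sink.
Min cut value = 17, edges: (6,7), (9,10)

Min cut value: 17
Partition: S = [0, 1, 2, 3, 4, 5, 6, 8, 9], T = [7, 10, 11, 12, 13]
Cut edges: (6,7), (9,10)

By max-flow min-cut theorem, max flow = min cut = 17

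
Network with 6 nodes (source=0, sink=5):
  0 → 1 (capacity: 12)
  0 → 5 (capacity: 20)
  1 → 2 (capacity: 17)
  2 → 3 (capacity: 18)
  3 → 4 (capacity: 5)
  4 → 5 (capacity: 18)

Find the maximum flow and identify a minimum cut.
Max flow = 25, Min cut edges: (0,5), (3,4)

Maximum flow: 25
Minimum cut: (0,5), (3,4)
Partition: S = [0, 1, 2, 3], T = [4, 5]

Max-flow min-cut theorem verified: both equal 25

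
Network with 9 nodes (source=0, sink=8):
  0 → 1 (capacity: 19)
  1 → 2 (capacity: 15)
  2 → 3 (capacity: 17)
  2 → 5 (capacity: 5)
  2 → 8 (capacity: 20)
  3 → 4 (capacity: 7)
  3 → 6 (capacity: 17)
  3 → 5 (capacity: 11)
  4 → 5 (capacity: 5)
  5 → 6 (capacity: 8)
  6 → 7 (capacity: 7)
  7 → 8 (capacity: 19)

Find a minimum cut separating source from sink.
Min cut value = 15, edges: (1,2)

Min cut value: 15
Partition: S = [0, 1], T = [2, 3, 4, 5, 6, 7, 8]
Cut edges: (1,2)

By max-flow min-cut theorem, max flow = min cut = 15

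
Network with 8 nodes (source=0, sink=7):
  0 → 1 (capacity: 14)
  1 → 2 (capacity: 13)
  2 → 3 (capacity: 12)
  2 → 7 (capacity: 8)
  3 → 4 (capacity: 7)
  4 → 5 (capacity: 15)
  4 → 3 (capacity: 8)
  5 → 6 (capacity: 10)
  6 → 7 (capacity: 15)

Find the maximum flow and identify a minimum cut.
Max flow = 13, Min cut edges: (1,2)

Maximum flow: 13
Minimum cut: (1,2)
Partition: S = [0, 1], T = [2, 3, 4, 5, 6, 7]

Max-flow min-cut theorem verified: both equal 13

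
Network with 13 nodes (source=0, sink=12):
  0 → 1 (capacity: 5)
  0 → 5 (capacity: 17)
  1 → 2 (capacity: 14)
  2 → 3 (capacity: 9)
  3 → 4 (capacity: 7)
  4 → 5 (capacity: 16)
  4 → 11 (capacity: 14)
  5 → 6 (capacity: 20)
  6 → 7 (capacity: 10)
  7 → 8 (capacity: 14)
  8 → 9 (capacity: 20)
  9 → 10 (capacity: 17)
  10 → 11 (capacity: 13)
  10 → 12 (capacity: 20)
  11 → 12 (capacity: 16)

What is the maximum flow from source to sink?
Maximum flow = 15

Max flow: 15

Flow assignment:
  0 → 1: 5/5
  0 → 5: 10/17
  1 → 2: 5/14
  2 → 3: 5/9
  3 → 4: 5/7
  4 → 11: 5/14
  5 → 6: 10/20
  6 → 7: 10/10
  7 → 8: 10/14
  8 → 9: 10/20
  9 → 10: 10/17
  10 → 12: 10/20
  11 → 12: 5/16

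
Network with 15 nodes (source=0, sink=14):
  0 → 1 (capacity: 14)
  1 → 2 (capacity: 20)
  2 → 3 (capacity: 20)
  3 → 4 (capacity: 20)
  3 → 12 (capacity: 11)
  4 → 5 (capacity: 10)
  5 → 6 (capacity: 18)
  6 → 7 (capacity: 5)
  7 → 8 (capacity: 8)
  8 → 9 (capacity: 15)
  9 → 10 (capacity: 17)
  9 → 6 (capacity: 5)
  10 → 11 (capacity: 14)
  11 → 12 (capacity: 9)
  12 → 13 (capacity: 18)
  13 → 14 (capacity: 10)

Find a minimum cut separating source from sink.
Min cut value = 10, edges: (13,14)

Min cut value: 10
Partition: S = [0, 1, 2, 3, 4, 5, 6, 7, 8, 9, 10, 11, 12, 13], T = [14]
Cut edges: (13,14)

By max-flow min-cut theorem, max flow = min cut = 10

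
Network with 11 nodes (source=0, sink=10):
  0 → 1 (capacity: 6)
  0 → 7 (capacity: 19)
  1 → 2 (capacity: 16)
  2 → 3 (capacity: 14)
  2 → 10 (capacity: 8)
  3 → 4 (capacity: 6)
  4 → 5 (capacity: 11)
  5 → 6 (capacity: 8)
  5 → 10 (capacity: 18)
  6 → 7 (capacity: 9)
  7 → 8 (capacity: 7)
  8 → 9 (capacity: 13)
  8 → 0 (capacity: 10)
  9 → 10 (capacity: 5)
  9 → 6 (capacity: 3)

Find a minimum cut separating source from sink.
Min cut value = 11, edges: (0,1), (9,10)

Min cut value: 11
Partition: S = [0, 6, 7, 8, 9], T = [1, 2, 3, 4, 5, 10]
Cut edges: (0,1), (9,10)

By max-flow min-cut theorem, max flow = min cut = 11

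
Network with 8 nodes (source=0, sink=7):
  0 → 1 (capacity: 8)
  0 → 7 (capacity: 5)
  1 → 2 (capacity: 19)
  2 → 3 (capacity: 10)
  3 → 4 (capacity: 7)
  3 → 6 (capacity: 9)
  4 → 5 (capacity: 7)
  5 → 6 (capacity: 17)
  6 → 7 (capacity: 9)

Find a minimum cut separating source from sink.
Min cut value = 13, edges: (0,1), (0,7)

Min cut value: 13
Partition: S = [0], T = [1, 2, 3, 4, 5, 6, 7]
Cut edges: (0,1), (0,7)

By max-flow min-cut theorem, max flow = min cut = 13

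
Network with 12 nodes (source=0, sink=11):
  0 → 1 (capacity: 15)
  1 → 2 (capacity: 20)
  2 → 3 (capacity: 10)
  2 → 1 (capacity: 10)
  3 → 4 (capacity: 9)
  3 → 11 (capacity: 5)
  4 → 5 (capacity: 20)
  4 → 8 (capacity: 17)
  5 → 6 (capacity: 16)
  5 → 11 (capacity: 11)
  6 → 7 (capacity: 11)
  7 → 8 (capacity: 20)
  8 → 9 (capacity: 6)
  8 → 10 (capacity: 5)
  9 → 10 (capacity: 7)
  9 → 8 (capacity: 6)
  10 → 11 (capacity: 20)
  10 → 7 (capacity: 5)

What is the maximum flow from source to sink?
Maximum flow = 10

Max flow: 10

Flow assignment:
  0 → 1: 10/15
  1 → 2: 10/20
  2 → 3: 10/10
  3 → 4: 5/9
  3 → 11: 5/5
  4 → 5: 5/20
  5 → 11: 5/11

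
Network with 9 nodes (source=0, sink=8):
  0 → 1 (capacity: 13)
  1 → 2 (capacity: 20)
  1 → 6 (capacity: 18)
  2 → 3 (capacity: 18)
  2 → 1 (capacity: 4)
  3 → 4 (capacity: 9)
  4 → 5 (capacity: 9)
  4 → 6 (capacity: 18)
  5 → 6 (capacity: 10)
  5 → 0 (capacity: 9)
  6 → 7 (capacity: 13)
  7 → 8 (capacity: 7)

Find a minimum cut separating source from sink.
Min cut value = 7, edges: (7,8)

Min cut value: 7
Partition: S = [0, 1, 2, 3, 4, 5, 6, 7], T = [8]
Cut edges: (7,8)

By max-flow min-cut theorem, max flow = min cut = 7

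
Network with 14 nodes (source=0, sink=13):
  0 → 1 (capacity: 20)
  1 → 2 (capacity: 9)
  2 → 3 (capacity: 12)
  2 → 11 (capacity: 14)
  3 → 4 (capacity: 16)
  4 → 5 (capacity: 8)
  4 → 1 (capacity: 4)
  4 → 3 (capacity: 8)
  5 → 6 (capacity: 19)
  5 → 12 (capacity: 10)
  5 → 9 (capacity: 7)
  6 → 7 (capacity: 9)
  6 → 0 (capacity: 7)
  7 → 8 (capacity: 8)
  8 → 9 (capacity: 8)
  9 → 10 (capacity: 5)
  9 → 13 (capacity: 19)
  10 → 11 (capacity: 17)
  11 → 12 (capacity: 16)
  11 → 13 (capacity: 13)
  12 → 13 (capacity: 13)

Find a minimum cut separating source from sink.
Min cut value = 9, edges: (1,2)

Min cut value: 9
Partition: S = [0, 1], T = [2, 3, 4, 5, 6, 7, 8, 9, 10, 11, 12, 13]
Cut edges: (1,2)

By max-flow min-cut theorem, max flow = min cut = 9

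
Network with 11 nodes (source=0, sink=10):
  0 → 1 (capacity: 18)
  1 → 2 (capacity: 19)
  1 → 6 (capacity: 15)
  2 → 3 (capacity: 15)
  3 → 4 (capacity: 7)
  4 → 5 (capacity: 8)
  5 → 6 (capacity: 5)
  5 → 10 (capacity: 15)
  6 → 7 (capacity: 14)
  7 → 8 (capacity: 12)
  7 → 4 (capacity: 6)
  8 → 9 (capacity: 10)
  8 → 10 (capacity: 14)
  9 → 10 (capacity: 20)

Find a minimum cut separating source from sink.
Min cut value = 18, edges: (0,1)

Min cut value: 18
Partition: S = [0], T = [1, 2, 3, 4, 5, 6, 7, 8, 9, 10]
Cut edges: (0,1)

By max-flow min-cut theorem, max flow = min cut = 18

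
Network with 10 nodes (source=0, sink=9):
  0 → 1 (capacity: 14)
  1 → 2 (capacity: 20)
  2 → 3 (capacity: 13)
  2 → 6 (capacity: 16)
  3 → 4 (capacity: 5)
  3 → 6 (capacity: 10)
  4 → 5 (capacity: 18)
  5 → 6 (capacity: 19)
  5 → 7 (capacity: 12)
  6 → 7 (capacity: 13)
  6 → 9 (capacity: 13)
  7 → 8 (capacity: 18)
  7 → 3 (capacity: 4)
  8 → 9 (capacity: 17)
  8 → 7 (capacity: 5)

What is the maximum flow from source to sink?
Maximum flow = 14

Max flow: 14

Flow assignment:
  0 → 1: 14/14
  1 → 2: 14/20
  2 → 6: 14/16
  6 → 7: 1/13
  6 → 9: 13/13
  7 → 8: 1/18
  8 → 9: 1/17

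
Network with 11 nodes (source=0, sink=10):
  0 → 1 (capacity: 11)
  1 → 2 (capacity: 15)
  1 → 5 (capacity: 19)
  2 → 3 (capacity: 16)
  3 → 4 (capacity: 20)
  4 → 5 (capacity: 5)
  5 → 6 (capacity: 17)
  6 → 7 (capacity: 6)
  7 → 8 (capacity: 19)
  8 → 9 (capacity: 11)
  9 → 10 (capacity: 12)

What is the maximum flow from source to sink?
Maximum flow = 6

Max flow: 6

Flow assignment:
  0 → 1: 6/11
  1 → 5: 6/19
  5 → 6: 6/17
  6 → 7: 6/6
  7 → 8: 6/19
  8 → 9: 6/11
  9 → 10: 6/12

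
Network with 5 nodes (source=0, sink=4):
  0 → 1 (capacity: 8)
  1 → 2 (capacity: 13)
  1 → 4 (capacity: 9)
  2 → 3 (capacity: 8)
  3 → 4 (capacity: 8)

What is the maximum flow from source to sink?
Maximum flow = 8

Max flow: 8

Flow assignment:
  0 → 1: 8/8
  1 → 4: 8/9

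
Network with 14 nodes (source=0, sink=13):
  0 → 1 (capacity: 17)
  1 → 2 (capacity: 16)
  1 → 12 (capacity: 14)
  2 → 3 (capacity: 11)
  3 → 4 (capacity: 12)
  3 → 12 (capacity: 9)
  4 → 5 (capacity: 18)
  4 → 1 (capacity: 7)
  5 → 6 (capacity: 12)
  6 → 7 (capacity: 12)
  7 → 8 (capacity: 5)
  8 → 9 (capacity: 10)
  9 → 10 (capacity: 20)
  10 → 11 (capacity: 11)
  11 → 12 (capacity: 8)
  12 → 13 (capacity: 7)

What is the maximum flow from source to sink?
Maximum flow = 7

Max flow: 7

Flow assignment:
  0 → 1: 7/17
  1 → 2: 3/16
  1 → 12: 4/14
  2 → 3: 3/11
  3 → 12: 3/9
  12 → 13: 7/7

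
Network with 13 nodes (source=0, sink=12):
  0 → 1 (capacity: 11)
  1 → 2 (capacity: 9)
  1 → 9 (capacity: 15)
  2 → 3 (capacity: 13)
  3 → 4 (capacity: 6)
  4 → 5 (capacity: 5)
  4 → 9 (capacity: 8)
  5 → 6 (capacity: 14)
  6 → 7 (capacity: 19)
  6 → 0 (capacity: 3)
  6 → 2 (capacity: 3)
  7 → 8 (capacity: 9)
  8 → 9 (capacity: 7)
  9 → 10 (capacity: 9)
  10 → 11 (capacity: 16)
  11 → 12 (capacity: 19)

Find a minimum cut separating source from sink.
Min cut value = 9, edges: (9,10)

Min cut value: 9
Partition: S = [0, 1, 2, 3, 4, 5, 6, 7, 8, 9], T = [10, 11, 12]
Cut edges: (9,10)

By max-flow min-cut theorem, max flow = min cut = 9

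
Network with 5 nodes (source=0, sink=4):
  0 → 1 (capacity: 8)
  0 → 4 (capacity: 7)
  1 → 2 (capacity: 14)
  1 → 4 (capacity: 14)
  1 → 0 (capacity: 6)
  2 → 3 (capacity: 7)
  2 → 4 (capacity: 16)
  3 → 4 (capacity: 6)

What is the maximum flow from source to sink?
Maximum flow = 15

Max flow: 15

Flow assignment:
  0 → 1: 8/8
  0 → 4: 7/7
  1 → 4: 8/14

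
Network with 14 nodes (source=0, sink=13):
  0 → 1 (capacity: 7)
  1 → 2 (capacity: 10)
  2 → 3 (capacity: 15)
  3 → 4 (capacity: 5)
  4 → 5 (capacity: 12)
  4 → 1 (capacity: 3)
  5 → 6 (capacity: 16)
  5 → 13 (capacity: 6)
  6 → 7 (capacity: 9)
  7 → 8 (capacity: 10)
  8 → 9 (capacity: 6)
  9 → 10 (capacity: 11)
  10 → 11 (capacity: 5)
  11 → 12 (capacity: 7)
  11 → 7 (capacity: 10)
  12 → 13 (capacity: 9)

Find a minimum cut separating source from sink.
Min cut value = 5, edges: (3,4)

Min cut value: 5
Partition: S = [0, 1, 2, 3], T = [4, 5, 6, 7, 8, 9, 10, 11, 12, 13]
Cut edges: (3,4)

By max-flow min-cut theorem, max flow = min cut = 5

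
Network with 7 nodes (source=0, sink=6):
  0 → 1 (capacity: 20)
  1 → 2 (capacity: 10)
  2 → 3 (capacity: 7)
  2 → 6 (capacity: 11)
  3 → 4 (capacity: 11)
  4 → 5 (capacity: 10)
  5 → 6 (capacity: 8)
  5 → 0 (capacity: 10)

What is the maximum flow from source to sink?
Maximum flow = 10

Max flow: 10

Flow assignment:
  0 → 1: 10/20
  1 → 2: 10/10
  2 → 6: 10/11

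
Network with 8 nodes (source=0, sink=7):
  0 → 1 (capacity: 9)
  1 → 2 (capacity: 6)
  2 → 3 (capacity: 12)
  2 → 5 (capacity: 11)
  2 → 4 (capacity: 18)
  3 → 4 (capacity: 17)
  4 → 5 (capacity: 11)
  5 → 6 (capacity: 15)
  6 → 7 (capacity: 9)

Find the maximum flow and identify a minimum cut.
Max flow = 6, Min cut edges: (1,2)

Maximum flow: 6
Minimum cut: (1,2)
Partition: S = [0, 1], T = [2, 3, 4, 5, 6, 7]

Max-flow min-cut theorem verified: both equal 6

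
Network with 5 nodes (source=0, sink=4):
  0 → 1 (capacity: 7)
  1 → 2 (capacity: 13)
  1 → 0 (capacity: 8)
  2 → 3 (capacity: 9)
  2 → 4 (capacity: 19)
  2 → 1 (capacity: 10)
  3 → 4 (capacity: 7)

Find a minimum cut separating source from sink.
Min cut value = 7, edges: (0,1)

Min cut value: 7
Partition: S = [0], T = [1, 2, 3, 4]
Cut edges: (0,1)

By max-flow min-cut theorem, max flow = min cut = 7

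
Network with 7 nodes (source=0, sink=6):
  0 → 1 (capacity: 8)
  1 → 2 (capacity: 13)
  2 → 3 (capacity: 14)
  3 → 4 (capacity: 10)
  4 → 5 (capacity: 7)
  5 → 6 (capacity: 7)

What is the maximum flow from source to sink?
Maximum flow = 7

Max flow: 7

Flow assignment:
  0 → 1: 7/8
  1 → 2: 7/13
  2 → 3: 7/14
  3 → 4: 7/10
  4 → 5: 7/7
  5 → 6: 7/7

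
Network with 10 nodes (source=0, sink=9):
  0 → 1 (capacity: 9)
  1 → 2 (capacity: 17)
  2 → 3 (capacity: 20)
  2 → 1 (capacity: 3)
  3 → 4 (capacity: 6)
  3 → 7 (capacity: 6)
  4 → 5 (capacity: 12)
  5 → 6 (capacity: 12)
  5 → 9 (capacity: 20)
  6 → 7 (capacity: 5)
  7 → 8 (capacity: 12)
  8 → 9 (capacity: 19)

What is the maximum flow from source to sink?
Maximum flow = 9

Max flow: 9

Flow assignment:
  0 → 1: 9/9
  1 → 2: 9/17
  2 → 3: 9/20
  3 → 4: 6/6
  3 → 7: 3/6
  4 → 5: 6/12
  5 → 9: 6/20
  7 → 8: 3/12
  8 → 9: 3/19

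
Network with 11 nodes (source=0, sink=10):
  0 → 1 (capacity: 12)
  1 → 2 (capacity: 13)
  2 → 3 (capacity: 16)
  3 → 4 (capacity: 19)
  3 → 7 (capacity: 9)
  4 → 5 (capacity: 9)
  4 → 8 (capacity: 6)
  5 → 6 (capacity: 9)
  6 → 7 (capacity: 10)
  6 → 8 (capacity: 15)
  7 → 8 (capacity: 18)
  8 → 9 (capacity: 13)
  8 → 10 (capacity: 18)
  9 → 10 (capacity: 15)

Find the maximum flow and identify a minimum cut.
Max flow = 12, Min cut edges: (0,1)

Maximum flow: 12
Minimum cut: (0,1)
Partition: S = [0], T = [1, 2, 3, 4, 5, 6, 7, 8, 9, 10]

Max-flow min-cut theorem verified: both equal 12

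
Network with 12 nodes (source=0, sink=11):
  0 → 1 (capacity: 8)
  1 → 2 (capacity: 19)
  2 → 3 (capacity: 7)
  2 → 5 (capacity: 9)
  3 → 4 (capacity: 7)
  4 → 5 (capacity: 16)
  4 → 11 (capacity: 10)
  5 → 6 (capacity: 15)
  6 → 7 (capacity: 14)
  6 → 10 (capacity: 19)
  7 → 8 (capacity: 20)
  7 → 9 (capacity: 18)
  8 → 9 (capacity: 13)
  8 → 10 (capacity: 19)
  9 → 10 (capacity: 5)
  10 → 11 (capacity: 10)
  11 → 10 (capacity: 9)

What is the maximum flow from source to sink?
Maximum flow = 8

Max flow: 8

Flow assignment:
  0 → 1: 8/8
  1 → 2: 8/19
  2 → 3: 7/7
  2 → 5: 1/9
  3 → 4: 7/7
  4 → 11: 7/10
  5 → 6: 1/15
  6 → 10: 1/19
  10 → 11: 1/10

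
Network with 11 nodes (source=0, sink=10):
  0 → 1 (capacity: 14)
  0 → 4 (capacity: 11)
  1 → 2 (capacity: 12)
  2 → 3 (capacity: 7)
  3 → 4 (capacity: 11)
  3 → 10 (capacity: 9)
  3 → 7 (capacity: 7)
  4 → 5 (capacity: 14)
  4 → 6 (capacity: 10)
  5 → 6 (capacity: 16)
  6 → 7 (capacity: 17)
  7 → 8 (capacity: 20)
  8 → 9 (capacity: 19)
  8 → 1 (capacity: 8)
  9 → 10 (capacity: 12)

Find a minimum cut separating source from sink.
Min cut value = 18, edges: (0,4), (2,3)

Min cut value: 18
Partition: S = [0, 1, 2], T = [3, 4, 5, 6, 7, 8, 9, 10]
Cut edges: (0,4), (2,3)

By max-flow min-cut theorem, max flow = min cut = 18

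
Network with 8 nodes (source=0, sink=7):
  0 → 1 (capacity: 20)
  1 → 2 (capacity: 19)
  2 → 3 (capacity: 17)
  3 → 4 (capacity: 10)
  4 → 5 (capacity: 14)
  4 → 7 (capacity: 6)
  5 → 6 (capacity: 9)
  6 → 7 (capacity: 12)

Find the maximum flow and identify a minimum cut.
Max flow = 10, Min cut edges: (3,4)

Maximum flow: 10
Minimum cut: (3,4)
Partition: S = [0, 1, 2, 3], T = [4, 5, 6, 7]

Max-flow min-cut theorem verified: both equal 10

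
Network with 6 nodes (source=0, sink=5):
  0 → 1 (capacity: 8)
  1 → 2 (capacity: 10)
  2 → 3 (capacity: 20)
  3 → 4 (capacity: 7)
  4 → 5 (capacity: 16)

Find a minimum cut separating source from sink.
Min cut value = 7, edges: (3,4)

Min cut value: 7
Partition: S = [0, 1, 2, 3], T = [4, 5]
Cut edges: (3,4)

By max-flow min-cut theorem, max flow = min cut = 7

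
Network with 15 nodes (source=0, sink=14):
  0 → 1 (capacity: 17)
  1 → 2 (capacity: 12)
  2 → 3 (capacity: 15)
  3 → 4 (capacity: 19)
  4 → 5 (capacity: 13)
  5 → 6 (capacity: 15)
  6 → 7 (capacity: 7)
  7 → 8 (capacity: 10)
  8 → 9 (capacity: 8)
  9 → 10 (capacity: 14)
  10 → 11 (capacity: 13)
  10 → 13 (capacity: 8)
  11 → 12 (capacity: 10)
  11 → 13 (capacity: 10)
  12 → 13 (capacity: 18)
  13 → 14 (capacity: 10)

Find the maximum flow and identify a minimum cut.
Max flow = 7, Min cut edges: (6,7)

Maximum flow: 7
Minimum cut: (6,7)
Partition: S = [0, 1, 2, 3, 4, 5, 6], T = [7, 8, 9, 10, 11, 12, 13, 14]

Max-flow min-cut theorem verified: both equal 7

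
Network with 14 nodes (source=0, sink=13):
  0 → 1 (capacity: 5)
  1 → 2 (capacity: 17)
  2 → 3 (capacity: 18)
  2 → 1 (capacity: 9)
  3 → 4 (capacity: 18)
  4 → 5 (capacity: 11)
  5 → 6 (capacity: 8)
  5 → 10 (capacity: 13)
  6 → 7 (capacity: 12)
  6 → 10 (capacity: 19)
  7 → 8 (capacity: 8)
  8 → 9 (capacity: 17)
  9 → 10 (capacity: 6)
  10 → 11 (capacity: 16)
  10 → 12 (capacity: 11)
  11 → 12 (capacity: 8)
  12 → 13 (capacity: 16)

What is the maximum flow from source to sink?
Maximum flow = 5

Max flow: 5

Flow assignment:
  0 → 1: 5/5
  1 → 2: 5/17
  2 → 3: 5/18
  3 → 4: 5/18
  4 → 5: 5/11
  5 → 10: 5/13
  10 → 12: 5/11
  12 → 13: 5/16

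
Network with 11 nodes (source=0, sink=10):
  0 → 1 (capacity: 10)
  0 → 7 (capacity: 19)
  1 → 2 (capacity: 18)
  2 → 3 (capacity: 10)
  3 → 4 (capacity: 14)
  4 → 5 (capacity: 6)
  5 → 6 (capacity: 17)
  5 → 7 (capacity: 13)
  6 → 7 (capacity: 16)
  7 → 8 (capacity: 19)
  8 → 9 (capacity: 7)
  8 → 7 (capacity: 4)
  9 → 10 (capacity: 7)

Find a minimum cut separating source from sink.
Min cut value = 7, edges: (9,10)

Min cut value: 7
Partition: S = [0, 1, 2, 3, 4, 5, 6, 7, 8, 9], T = [10]
Cut edges: (9,10)

By max-flow min-cut theorem, max flow = min cut = 7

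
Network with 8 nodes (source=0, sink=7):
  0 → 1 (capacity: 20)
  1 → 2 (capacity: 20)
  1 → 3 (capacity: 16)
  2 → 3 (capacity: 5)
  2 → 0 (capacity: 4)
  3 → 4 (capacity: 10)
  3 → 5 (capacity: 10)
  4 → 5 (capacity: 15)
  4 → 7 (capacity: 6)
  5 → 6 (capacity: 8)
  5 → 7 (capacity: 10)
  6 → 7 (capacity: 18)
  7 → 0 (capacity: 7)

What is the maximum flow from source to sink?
Maximum flow = 20

Max flow: 20

Flow assignment:
  0 → 1: 20/20
  1 → 2: 4/20
  1 → 3: 16/16
  2 → 3: 4/5
  3 → 4: 10/10
  3 → 5: 10/10
  4 → 5: 4/15
  4 → 7: 6/6
  5 → 6: 4/8
  5 → 7: 10/10
  6 → 7: 4/18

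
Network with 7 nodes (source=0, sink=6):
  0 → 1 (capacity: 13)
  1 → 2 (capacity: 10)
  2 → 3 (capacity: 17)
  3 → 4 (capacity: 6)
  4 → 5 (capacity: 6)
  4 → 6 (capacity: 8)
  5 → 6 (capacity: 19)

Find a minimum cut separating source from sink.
Min cut value = 6, edges: (3,4)

Min cut value: 6
Partition: S = [0, 1, 2, 3], T = [4, 5, 6]
Cut edges: (3,4)

By max-flow min-cut theorem, max flow = min cut = 6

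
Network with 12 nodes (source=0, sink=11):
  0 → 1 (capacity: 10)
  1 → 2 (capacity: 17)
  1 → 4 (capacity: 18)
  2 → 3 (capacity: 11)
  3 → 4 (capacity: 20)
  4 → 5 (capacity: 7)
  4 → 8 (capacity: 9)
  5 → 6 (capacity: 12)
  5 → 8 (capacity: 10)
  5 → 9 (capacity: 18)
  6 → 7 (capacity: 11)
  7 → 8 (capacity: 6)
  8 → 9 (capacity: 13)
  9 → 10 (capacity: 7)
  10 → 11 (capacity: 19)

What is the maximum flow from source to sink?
Maximum flow = 7

Max flow: 7

Flow assignment:
  0 → 1: 7/10
  1 → 4: 7/18
  4 → 5: 4/7
  4 → 8: 3/9
  5 → 9: 4/18
  8 → 9: 3/13
  9 → 10: 7/7
  10 → 11: 7/19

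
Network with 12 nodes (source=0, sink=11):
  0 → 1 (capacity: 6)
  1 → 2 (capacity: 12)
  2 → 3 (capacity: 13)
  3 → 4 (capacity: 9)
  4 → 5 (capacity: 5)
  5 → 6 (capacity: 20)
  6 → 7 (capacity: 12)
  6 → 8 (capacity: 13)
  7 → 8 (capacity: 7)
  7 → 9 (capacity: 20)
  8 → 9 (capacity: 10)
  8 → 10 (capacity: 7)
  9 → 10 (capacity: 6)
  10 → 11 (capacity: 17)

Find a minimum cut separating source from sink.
Min cut value = 5, edges: (4,5)

Min cut value: 5
Partition: S = [0, 1, 2, 3, 4], T = [5, 6, 7, 8, 9, 10, 11]
Cut edges: (4,5)

By max-flow min-cut theorem, max flow = min cut = 5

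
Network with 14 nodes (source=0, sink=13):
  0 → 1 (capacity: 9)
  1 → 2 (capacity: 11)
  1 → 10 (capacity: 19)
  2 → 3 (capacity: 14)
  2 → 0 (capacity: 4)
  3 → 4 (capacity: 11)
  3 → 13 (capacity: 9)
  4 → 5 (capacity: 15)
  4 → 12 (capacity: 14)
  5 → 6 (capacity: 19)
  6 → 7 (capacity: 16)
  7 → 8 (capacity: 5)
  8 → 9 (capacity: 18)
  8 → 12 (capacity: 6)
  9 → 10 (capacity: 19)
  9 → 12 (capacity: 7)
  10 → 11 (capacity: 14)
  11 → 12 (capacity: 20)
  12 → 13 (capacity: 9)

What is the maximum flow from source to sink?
Maximum flow = 9

Max flow: 9

Flow assignment:
  0 → 1: 9/9
  1 → 2: 9/11
  2 → 3: 9/14
  3 → 13: 9/9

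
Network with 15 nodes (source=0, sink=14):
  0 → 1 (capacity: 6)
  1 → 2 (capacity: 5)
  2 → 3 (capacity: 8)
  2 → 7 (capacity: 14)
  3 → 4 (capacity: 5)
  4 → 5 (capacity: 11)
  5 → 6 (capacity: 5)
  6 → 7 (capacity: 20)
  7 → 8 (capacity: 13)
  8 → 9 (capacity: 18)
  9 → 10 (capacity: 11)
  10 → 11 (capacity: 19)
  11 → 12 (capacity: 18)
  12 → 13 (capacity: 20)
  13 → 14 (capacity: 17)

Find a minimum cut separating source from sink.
Min cut value = 5, edges: (1,2)

Min cut value: 5
Partition: S = [0, 1], T = [2, 3, 4, 5, 6, 7, 8, 9, 10, 11, 12, 13, 14]
Cut edges: (1,2)

By max-flow min-cut theorem, max flow = min cut = 5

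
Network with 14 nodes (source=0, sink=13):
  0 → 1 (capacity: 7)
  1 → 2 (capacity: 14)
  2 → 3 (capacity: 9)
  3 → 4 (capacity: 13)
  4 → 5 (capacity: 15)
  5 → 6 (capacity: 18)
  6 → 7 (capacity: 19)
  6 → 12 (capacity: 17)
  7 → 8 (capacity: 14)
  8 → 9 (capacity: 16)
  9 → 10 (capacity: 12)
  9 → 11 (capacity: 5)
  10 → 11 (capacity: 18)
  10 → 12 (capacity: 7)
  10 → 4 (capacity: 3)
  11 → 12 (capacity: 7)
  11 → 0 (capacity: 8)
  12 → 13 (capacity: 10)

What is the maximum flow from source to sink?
Maximum flow = 7

Max flow: 7

Flow assignment:
  0 → 1: 7/7
  1 → 2: 7/14
  2 → 3: 7/9
  3 → 4: 7/13
  4 → 5: 7/15
  5 → 6: 7/18
  6 → 12: 7/17
  12 → 13: 7/10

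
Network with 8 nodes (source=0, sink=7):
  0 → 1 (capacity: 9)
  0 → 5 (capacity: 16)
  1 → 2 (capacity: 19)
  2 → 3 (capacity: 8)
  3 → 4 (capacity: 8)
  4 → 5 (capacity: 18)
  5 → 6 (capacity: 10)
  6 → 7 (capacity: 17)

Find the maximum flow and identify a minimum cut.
Max flow = 10, Min cut edges: (5,6)

Maximum flow: 10
Minimum cut: (5,6)
Partition: S = [0, 1, 2, 3, 4, 5], T = [6, 7]

Max-flow min-cut theorem verified: both equal 10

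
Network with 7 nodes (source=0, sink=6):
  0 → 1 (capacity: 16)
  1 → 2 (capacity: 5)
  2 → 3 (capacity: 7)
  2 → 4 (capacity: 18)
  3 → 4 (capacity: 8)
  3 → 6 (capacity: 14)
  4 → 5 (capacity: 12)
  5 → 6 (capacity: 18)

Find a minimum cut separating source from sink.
Min cut value = 5, edges: (1,2)

Min cut value: 5
Partition: S = [0, 1], T = [2, 3, 4, 5, 6]
Cut edges: (1,2)

By max-flow min-cut theorem, max flow = min cut = 5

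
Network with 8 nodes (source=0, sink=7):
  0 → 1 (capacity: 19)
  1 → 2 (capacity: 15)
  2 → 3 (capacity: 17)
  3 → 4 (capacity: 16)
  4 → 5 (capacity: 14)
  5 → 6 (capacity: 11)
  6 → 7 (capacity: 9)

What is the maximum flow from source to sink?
Maximum flow = 9

Max flow: 9

Flow assignment:
  0 → 1: 9/19
  1 → 2: 9/15
  2 → 3: 9/17
  3 → 4: 9/16
  4 → 5: 9/14
  5 → 6: 9/11
  6 → 7: 9/9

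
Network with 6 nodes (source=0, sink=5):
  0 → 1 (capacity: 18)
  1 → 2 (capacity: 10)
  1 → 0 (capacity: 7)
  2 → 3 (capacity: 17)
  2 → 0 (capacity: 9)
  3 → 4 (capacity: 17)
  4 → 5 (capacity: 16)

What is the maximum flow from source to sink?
Maximum flow = 10

Max flow: 10

Flow assignment:
  0 → 1: 10/18
  1 → 2: 10/10
  2 → 3: 10/17
  3 → 4: 10/17
  4 → 5: 10/16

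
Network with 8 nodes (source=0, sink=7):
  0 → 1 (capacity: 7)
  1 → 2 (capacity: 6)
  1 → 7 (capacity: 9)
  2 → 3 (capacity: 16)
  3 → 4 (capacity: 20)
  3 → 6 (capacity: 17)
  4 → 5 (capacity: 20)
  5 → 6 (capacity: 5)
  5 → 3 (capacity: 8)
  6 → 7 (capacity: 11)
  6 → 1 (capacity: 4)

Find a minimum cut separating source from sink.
Min cut value = 7, edges: (0,1)

Min cut value: 7
Partition: S = [0], T = [1, 2, 3, 4, 5, 6, 7]
Cut edges: (0,1)

By max-flow min-cut theorem, max flow = min cut = 7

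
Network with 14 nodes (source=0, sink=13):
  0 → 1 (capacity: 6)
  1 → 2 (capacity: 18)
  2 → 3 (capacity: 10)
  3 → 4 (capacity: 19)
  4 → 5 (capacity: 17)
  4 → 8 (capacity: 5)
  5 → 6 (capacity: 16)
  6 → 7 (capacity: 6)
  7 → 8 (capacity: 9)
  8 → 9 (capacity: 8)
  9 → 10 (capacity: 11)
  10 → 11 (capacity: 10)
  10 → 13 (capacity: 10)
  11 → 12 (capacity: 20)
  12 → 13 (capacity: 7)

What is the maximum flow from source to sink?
Maximum flow = 6

Max flow: 6

Flow assignment:
  0 → 1: 6/6
  1 → 2: 6/18
  2 → 3: 6/10
  3 → 4: 6/19
  4 → 5: 1/17
  4 → 8: 5/5
  5 → 6: 1/16
  6 → 7: 1/6
  7 → 8: 1/9
  8 → 9: 6/8
  9 → 10: 6/11
  10 → 13: 6/10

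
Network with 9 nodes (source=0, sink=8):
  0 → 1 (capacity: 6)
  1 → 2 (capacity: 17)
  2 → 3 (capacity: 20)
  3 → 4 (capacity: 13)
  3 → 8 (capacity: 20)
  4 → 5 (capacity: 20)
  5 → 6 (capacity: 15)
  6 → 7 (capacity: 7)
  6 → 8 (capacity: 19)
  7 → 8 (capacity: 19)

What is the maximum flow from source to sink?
Maximum flow = 6

Max flow: 6

Flow assignment:
  0 → 1: 6/6
  1 → 2: 6/17
  2 → 3: 6/20
  3 → 8: 6/20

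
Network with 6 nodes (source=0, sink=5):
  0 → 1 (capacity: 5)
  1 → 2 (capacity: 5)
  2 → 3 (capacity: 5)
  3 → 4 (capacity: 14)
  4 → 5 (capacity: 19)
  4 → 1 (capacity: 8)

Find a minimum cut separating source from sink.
Min cut value = 5, edges: (2,3)

Min cut value: 5
Partition: S = [0, 1, 2], T = [3, 4, 5]
Cut edges: (2,3)

By max-flow min-cut theorem, max flow = min cut = 5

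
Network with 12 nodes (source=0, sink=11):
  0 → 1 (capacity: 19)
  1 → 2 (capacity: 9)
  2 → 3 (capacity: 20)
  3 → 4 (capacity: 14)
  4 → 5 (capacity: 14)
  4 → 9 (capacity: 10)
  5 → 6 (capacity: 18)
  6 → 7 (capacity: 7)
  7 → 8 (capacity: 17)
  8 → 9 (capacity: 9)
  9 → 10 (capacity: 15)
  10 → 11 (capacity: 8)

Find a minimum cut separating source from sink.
Min cut value = 8, edges: (10,11)

Min cut value: 8
Partition: S = [0, 1, 2, 3, 4, 5, 6, 7, 8, 9, 10], T = [11]
Cut edges: (10,11)

By max-flow min-cut theorem, max flow = min cut = 8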